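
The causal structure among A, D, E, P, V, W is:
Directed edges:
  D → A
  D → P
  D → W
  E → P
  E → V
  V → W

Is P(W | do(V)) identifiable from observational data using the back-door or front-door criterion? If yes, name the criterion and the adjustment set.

P(W|do(V)): backdoor, adjust for ∅.

desc(V)\{V}={W}; candidates ⊆ {A,D,E,P}.
∅: V⊥W given ∅ in G with V→· removed — back-door holds.
P(W|do(V)) = P(W|V) — no adjustment needed.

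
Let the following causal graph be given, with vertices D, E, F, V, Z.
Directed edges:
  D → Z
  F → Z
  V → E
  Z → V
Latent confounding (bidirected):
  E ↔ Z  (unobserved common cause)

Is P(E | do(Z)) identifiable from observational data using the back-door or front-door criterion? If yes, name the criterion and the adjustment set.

desc(Z)\{Z}={E,V}; candidates ⊆ {D,F}.
Z↔E: latent back-door arc(s) into Z.
size 0: {}; under {} Z still reaches {D,E,F} ∋ E.
size 1: {D}, {F}; under {D} Z still reaches {E,F} ∋ E.
size 2: {D,F}; under {D,F} Z still reaches {E} ∋ E.
Z↔E cannot be blocked by any observed set — no back-door set.
{V}: (i) intercepts every directed Z→E path; (ii) no back-door Z→{V}; (iii) {Z} blocks every back-door {V}→E. Front-door holds.
P(E|do(Z)) = Σ_{V} P(V|Z) Σ_{Z'} P(E|V,Z')P(Z').

P(E|do(Z)): frontdoor, adjust for {V}.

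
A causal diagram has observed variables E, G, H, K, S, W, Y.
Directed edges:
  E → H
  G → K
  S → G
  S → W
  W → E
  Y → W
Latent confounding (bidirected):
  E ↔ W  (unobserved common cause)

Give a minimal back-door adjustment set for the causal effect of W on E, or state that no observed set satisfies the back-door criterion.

W→E: no observed back-door set.

desc(W)\{W}={E,H}; candidates ⊆ {G,K,S,Y}.
W↔E: latent back-door arc(s) into W.
size 0: {}; under {} W still reaches {E,G,H,K,S,Y} ∋ E.
size 1: {G}, {K}, {S} …(+1); under {G} W still reaches {E,H,S,Y} ∋ E.
size 2: {G,K}, {G,S}, {G,Y} …(+3); under {G,K} W still reaches {E,H,S,Y} ∋ E.
W↔E cannot be blocked by any observed set — no back-door set.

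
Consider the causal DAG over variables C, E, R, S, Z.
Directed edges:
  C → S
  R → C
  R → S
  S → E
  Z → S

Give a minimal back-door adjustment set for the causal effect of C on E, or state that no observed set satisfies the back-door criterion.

desc(C)\{C}={E,S}; candidates ⊆ {R,Z}.
size 0: {}; under {} C still reaches {E,R,S} ∋ E.
{R}: C⊥E given {R} in G with C→· removed — back-door holds.

C→E: minimal back-door set {R}.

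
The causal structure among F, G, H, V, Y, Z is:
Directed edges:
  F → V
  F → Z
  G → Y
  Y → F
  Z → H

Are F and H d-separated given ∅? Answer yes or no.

Bayes-Ball from F | ∅ reaches {G,H,V,Y,Z}.
H ∈ reach(F|∅) ⇒ F ⊥̸ H | ∅.

No — F and H are d-connected given ∅.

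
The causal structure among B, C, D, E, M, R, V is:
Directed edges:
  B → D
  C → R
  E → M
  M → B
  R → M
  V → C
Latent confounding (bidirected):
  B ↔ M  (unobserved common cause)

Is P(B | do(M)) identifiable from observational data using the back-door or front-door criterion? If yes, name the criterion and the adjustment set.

desc(M)\{M}={B,D}; candidates ⊆ {C,E,R,V}.
M↔B: latent back-door arc(s) into M.
size 0: {}; under {} M still reaches {B,C,D,E,R,V} ∋ B.
size 1: {C}, {E}, {R} …(+1); under {C} M still reaches {B,D,E,R} ∋ B.
size 2: {C,E}, {C,R}, {C,V} …(+3); under {C,E} M still reaches {B,D,R} ∋ B.
M↔B cannot be blocked by any observed set — no back-door set.
No mediator lies on a directed M→…→B path.
Neither criterion identifies P(B|do(M)) in this graph.

P(B|do(M)): not identifiable (no BD/FD set).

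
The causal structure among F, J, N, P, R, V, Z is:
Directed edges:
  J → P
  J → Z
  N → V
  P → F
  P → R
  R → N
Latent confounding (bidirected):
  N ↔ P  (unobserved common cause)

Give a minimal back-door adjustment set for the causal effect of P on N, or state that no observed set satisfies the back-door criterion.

desc(P)\{P}={F,N,R,V}; candidates ⊆ {J,Z}.
P↔N: latent back-door arc(s) into P.
size 0: {}; under {} P still reaches {J,N,V,Z} ∋ N.
size 1: {J}, {Z}; under {J} P still reaches {N,V} ∋ N.
size 2: {J,Z}; under {J,Z} P still reaches {N,V} ∋ N.
P↔N cannot be blocked by any observed set — no back-door set.

P→N: no observed back-door set.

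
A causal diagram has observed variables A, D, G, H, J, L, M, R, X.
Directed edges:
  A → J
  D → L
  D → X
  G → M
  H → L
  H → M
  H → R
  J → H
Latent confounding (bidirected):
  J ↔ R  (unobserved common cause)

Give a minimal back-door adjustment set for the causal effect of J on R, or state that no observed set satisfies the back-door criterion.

J→R: no observed back-door set.

desc(J)\{J}={H,L,M,R}; candidates ⊆ {A,D,G,X}.
J↔R: latent back-door arc(s) into J.
size 0: {}; under {} J still reaches {A,R} ∋ R.
size 1: {A}, {D}, {G} …(+1); under {A} J still reaches {R} ∋ R.
size 2: {A,D}, {A,G}, {A,X} …(+3); under {A,D} J still reaches {R} ∋ R.
J↔R cannot be blocked by any observed set — no back-door set.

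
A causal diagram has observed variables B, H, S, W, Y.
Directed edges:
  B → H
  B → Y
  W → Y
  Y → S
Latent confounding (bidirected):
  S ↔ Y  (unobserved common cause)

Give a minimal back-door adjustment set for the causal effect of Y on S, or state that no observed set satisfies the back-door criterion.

desc(Y)\{Y}={S}; candidates ⊆ {B,H,W}.
Y↔S: latent back-door arc(s) into Y.
size 0: {}; under {} Y still reaches {B,H,S,W} ∋ S.
size 1: {B}, {H}, {W}; under {B} Y still reaches {S,W} ∋ S.
size 2: {B,H}, {B,W}, {H,W}; under {B,H} Y still reaches {S,W} ∋ S.
Y↔S cannot be blocked by any observed set — no back-door set.

Y→S: no observed back-door set.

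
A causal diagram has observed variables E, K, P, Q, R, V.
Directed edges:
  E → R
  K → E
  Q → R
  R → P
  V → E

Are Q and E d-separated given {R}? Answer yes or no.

No — Q and E are d-connected given {R}.

Bayes-Ball from Q | {R} reaches {E,K,V}.
E ∈ reach(Q|{R}) ⇒ Q ⊥̸ E | {R}.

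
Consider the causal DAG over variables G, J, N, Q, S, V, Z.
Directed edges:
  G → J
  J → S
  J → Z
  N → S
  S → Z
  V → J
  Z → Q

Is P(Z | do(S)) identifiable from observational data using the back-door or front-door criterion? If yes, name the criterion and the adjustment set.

desc(S)\{S}={Q,Z}; candidates ⊆ {G,J,N,V}.
size 0: {}; under {} S still reaches {G,J,N,Q,V,Z} ∋ Z.
{J}: S⊥Z given {J} in G with S→· removed — back-door holds.
P(Z|do(S)) = Σ_{J} P(Z|S,J)·P(J).

P(Z|do(S)): backdoor, adjust for {J}.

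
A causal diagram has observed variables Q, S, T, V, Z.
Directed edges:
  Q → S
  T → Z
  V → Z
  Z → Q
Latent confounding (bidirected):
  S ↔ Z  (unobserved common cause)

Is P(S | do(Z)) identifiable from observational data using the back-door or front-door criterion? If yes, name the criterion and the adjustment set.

P(S|do(Z)): frontdoor, adjust for {Q}.

desc(Z)\{Z}={Q,S}; candidates ⊆ {T,V}.
Z↔S: latent back-door arc(s) into Z.
size 0: {}; under {} Z still reaches {S,T,V} ∋ S.
size 1: {T}, {V}; under {T} Z still reaches {S,V} ∋ S.
size 2: {T,V}; under {T,V} Z still reaches {S} ∋ S.
Z↔S cannot be blocked by any observed set — no back-door set.
{Q}: (i) intercepts every directed Z→S path; (ii) no back-door Z→{Q}; (iii) {Z} blocks every back-door {Q}→S. Front-door holds.
P(S|do(Z)) = Σ_{Q} P(Q|Z) Σ_{Z'} P(S|Q,Z')P(Z').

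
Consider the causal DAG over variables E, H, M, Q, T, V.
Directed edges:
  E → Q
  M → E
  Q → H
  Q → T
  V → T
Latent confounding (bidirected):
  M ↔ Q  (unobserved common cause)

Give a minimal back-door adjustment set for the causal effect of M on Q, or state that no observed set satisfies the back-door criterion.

desc(M)\{M}={E,H,Q,T}; candidates ⊆ {V}.
M↔Q: latent back-door arc(s) into M.
size 0: {}; under {} M still reaches {H,Q,T} ∋ Q.
size 1: {V}; under {V} M still reaches {H,Q,T} ∋ Q.
M↔Q cannot be blocked by any observed set — no back-door set.

M→Q: no observed back-door set.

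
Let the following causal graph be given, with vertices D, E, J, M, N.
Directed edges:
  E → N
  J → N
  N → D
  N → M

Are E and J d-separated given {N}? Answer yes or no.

No — E and J are d-connected given {N}.

Bayes-Ball from E | {N} reaches {J}.
J ∈ reach(E|{N}) ⇒ E ⊥̸ J | {N}.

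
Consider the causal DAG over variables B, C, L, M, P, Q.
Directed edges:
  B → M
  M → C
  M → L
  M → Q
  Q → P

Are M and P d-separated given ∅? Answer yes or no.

No — M and P are d-connected given ∅.

Bayes-Ball from M | ∅ reaches {B,C,L,P,Q}.
P ∈ reach(M|∅) ⇒ M ⊥̸ P | ∅.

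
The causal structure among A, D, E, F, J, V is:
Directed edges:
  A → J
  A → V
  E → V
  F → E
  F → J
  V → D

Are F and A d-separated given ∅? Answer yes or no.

Bayes-Ball from F | ∅ reaches {D,E,J,V}.
A ∉ reach(F|∅) ⇒ F ⊥ A | ∅.

Yes — F ⊥ A | ∅.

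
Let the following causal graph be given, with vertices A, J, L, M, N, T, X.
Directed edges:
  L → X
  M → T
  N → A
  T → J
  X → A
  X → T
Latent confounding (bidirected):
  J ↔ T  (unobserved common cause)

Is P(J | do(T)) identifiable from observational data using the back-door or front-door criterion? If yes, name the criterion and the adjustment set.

P(J|do(T)): not identifiable (no BD/FD set).

desc(T)\{T}={J}; candidates ⊆ {A,L,M,N,X}.
T↔J: latent back-door arc(s) into T.
size 0: {}; under {} T still reaches {A,J,L,M,X} ∋ J.
size 1: {A}, {L}, {M} …(+2); under {A} T still reaches {J,L,M,N,X} ∋ J.
size 2: {A,L}, {A,M}, {A,N} …(+7); under {A,L} T still reaches {J,M,N,X} ∋ J.
T↔J cannot be blocked by any observed set — no back-door set.
No mediator lies on a directed T→…→J path.
Neither criterion identifies P(J|do(T)) in this graph.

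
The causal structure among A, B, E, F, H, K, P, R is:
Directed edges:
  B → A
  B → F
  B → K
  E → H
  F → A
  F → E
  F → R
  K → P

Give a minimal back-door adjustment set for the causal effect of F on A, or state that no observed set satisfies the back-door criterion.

F→A: minimal back-door set {B}.

desc(F)\{F}={A,E,H,R}; candidates ⊆ {B,K,P}.
size 0: {}; under {} F still reaches {A,B,K,P} ∋ A.
{B}: F⊥A given {B} in G with F→· removed — back-door holds.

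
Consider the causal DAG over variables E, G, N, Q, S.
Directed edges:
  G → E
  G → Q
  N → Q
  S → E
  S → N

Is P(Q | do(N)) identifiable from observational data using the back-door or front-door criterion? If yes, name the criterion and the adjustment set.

desc(N)\{N}={Q}; candidates ⊆ {E,G,S}.
∅: N⊥Q given ∅ in G with N→· removed — back-door holds.
P(Q|do(N)) = P(Q|N) — no adjustment needed.

P(Q|do(N)): backdoor, adjust for ∅.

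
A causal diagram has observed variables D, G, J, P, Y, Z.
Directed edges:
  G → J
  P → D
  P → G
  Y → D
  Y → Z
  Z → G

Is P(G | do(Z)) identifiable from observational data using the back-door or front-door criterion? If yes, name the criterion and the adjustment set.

P(G|do(Z)): backdoor, adjust for ∅.

desc(Z)\{Z}={G,J}; candidates ⊆ {D,P,Y}.
∅: Z⊥G given ∅ in G with Z→· removed — back-door holds.
P(G|do(Z)) = P(G|Z) — no adjustment needed.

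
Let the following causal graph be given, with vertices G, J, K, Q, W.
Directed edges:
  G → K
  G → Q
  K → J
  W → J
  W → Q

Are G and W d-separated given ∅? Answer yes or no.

Bayes-Ball from G | ∅ reaches {J,K,Q}.
W ∉ reach(G|∅) ⇒ G ⊥ W | ∅.

Yes — G ⊥ W | ∅.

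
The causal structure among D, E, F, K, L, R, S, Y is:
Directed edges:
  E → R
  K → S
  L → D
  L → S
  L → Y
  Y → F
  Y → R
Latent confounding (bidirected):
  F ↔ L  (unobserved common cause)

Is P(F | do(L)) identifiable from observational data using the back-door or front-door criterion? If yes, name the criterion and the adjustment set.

P(F|do(L)): frontdoor, adjust for {Y}.

desc(L)\{L}={D,F,R,S,Y}; candidates ⊆ {E,K}.
L↔F: latent back-door arc(s) into L.
size 0: {}; under {} L still reaches {F} ∋ F.
size 1: {E}, {K}; under {E} L still reaches {F} ∋ F.
size 2: {E,K}; under {E,K} L still reaches {F} ∋ F.
L↔F cannot be blocked by any observed set — no back-door set.
{Y}: (i) intercepts every directed L→F path; (ii) no back-door L→{Y}; (iii) {L} blocks every back-door {Y}→F. Front-door holds.
P(F|do(L)) = Σ_{Y} P(Y|L) Σ_{L'} P(F|Y,L')P(L').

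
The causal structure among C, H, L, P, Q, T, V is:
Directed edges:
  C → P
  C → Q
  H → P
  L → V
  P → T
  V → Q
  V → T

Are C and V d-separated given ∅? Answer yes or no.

Yes — C ⊥ V | ∅.

Bayes-Ball from C | ∅ reaches {P,Q,T}.
V ∉ reach(C|∅) ⇒ C ⊥ V | ∅.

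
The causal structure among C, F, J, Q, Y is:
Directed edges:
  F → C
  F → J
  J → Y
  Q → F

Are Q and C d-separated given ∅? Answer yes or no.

Bayes-Ball from Q | ∅ reaches {C,F,J,Y}.
C ∈ reach(Q|∅) ⇒ Q ⊥̸ C | ∅.

No — Q and C are d-connected given ∅.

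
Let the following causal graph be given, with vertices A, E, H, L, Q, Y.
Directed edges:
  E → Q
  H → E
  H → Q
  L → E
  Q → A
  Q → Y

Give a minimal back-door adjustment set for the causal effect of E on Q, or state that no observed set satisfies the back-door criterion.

desc(E)\{E}={A,Q,Y}; candidates ⊆ {H,L}.
size 0: {}; under {} E still reaches {A,H,L,Q,Y} ∋ Q.
{H}: E⊥Q given {H} in G with E→· removed — back-door holds.

E→Q: minimal back-door set {H}.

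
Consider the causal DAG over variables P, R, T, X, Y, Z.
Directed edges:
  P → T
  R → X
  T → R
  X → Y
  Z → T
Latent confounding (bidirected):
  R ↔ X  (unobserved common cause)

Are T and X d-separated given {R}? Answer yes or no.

No — T and X are d-connected given {R}.

Bayes-Ball from T | {R} reaches {P,X,Y,Z}.
X ∈ reach(T|{R}) ⇒ T ⊥̸ X | {R}.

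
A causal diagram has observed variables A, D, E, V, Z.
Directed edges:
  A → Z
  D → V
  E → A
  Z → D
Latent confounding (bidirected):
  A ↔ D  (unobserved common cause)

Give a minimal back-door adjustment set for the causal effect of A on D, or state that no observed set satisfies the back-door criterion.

desc(A)\{A}={D,V,Z}; candidates ⊆ {E}.
A↔D: latent back-door arc(s) into A.
size 0: {}; under {} A still reaches {D,E,V} ∋ D.
size 1: {E}; under {E} A still reaches {D,V} ∋ D.
A↔D cannot be blocked by any observed set — no back-door set.

A→D: no observed back-door set.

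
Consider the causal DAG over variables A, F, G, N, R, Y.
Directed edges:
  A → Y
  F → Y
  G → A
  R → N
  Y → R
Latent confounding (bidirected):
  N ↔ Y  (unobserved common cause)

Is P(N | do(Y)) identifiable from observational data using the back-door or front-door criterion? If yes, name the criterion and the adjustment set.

P(N|do(Y)): frontdoor, adjust for {R}.

desc(Y)\{Y}={N,R}; candidates ⊆ {A,F,G}.
Y↔N: latent back-door arc(s) into Y.
size 0: {}; under {} Y still reaches {A,F,G,N} ∋ N.
size 1: {A}, {F}, {G}; under {A} Y still reaches {F,N} ∋ N.
size 2: {A,F}, {A,G}, {F,G}; under {A,F} Y still reaches {N} ∋ N.
Y↔N cannot be blocked by any observed set — no back-door set.
{R}: (i) intercepts every directed Y→N path; (ii) no back-door Y→{R}; (iii) {Y} blocks every back-door {R}→N. Front-door holds.
P(N|do(Y)) = Σ_{R} P(R|Y) Σ_{Y'} P(N|R,Y')P(Y').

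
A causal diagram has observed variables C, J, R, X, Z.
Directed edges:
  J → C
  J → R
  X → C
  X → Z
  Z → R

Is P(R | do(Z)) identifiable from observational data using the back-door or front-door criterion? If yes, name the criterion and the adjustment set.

P(R|do(Z)): backdoor, adjust for ∅.

desc(Z)\{Z}={R}; candidates ⊆ {C,J,X}.
∅: Z⊥R given ∅ in G with Z→· removed — back-door holds.
P(R|do(Z)) = P(R|Z) — no adjustment needed.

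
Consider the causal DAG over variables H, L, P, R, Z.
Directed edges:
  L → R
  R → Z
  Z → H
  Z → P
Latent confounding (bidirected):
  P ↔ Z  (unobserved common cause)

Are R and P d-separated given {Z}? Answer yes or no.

No — R and P are d-connected given {Z}.

Bayes-Ball from R | {Z} reaches {L,P}.
P ∈ reach(R|{Z}) ⇒ R ⊥̸ P | {Z}.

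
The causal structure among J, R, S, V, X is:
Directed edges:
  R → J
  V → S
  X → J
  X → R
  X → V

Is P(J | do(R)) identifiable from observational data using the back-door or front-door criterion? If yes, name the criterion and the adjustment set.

desc(R)\{R}={J}; candidates ⊆ {S,V,X}.
size 0: {}; under {} R still reaches {J,S,V,X} ∋ J.
{X}: R⊥J given {X} in G with R→· removed — back-door holds.
P(J|do(R)) = Σ_{X} P(J|R,X)·P(X).

P(J|do(R)): backdoor, adjust for {X}.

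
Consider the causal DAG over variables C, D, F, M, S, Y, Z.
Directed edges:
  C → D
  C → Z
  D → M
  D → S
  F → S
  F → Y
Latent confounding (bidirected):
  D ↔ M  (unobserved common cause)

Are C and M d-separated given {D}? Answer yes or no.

Bayes-Ball from C | {D} reaches {M,Z}.
M ∈ reach(C|{D}) ⇒ C ⊥̸ M | {D}.

No — C and M are d-connected given {D}.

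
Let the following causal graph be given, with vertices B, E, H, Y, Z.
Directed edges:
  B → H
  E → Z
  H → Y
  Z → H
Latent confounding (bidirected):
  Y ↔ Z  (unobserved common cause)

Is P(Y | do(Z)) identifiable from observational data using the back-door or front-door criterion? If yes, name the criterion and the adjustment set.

P(Y|do(Z)): frontdoor, adjust for {H}.

desc(Z)\{Z}={H,Y}; candidates ⊆ {B,E}.
Z↔Y: latent back-door arc(s) into Z.
size 0: {}; under {} Z still reaches {E,Y} ∋ Y.
size 1: {B}, {E}; under {B} Z still reaches {E,Y} ∋ Y.
size 2: {B,E}; under {B,E} Z still reaches {Y} ∋ Y.
Z↔Y cannot be blocked by any observed set — no back-door set.
{H}: (i) intercepts every directed Z→Y path; (ii) no back-door Z→{H}; (iii) {Z} blocks every back-door {H}→Y. Front-door holds.
P(Y|do(Z)) = Σ_{H} P(H|Z) Σ_{Z'} P(Y|H,Z')P(Z').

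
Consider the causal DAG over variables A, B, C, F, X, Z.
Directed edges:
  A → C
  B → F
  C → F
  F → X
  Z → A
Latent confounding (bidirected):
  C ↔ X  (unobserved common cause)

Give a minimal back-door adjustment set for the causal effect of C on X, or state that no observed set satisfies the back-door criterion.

desc(C)\{C}={F,X}; candidates ⊆ {A,B,Z}.
C↔X: latent back-door arc(s) into C.
size 0: {}; under {} C still reaches {A,X,Z} ∋ X.
size 1: {A}, {B}, {Z}; under {A} C still reaches {X} ∋ X.
size 2: {A,B}, {A,Z}, {B,Z}; under {A,B} C still reaches {X} ∋ X.
C↔X cannot be blocked by any observed set — no back-door set.

C→X: no observed back-door set.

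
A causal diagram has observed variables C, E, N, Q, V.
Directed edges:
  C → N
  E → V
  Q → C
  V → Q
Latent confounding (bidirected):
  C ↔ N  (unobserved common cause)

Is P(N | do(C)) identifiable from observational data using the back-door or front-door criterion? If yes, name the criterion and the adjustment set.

desc(C)\{C}={N}; candidates ⊆ {E,Q,V}.
C↔N: latent back-door arc(s) into C.
size 0: {}; under {} C still reaches {E,N,Q,V} ∋ N.
size 1: {E}, {Q}, {V}; under {E} C still reaches {N,Q,V} ∋ N.
size 2: {E,Q}, {E,V}, {Q,V}; under {E,Q} C still reaches {N} ∋ N.
C↔N cannot be blocked by any observed set — no back-door set.
No mediator lies on a directed C→…→N path.
Neither criterion identifies P(N|do(C)) in this graph.

P(N|do(C)): not identifiable (no BD/FD set).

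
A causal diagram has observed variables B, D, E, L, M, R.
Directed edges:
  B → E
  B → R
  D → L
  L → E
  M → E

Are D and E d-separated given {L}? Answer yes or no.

Bayes-Ball from D | {L} reaches ∅.
E ∉ reach(D|{L}) ⇒ D ⊥ E | {L}.

Yes — D ⊥ E | {L}.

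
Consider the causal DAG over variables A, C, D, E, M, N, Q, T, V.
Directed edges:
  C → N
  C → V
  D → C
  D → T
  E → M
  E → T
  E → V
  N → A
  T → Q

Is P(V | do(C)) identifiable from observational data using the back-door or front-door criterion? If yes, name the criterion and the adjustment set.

P(V|do(C)): backdoor, adjust for ∅.

desc(C)\{C}={A,N,V}; candidates ⊆ {D,E,M,Q,T}.
∅: C⊥V given ∅ in G with C→· removed — back-door holds.
P(V|do(C)) = P(V|C) — no adjustment needed.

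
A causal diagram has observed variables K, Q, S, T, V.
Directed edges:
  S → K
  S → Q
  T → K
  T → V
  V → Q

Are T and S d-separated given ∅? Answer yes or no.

Yes — T ⊥ S | ∅.

Bayes-Ball from T | ∅ reaches {K,Q,V}.
S ∉ reach(T|∅) ⇒ T ⊥ S | ∅.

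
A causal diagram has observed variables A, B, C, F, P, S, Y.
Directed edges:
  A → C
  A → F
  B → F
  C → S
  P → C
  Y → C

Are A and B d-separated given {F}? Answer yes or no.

Bayes-Ball from A | {F} reaches {B,C,S}.
B ∈ reach(A|{F}) ⇒ A ⊥̸ B | {F}.

No — A and B are d-connected given {F}.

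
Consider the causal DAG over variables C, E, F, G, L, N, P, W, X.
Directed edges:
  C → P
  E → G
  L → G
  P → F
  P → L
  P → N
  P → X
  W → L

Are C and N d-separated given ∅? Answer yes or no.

Bayes-Ball from C | ∅ reaches {F,G,L,N,P,X}.
N ∈ reach(C|∅) ⇒ C ⊥̸ N | ∅.

No — C and N are d-connected given ∅.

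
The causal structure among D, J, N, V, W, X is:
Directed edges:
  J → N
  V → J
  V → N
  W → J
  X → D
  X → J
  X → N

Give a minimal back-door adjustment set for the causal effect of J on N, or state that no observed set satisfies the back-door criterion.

J→N: minimal back-door set {V, X}.

desc(J)\{J}={N}; candidates ⊆ {D,V,W,X}.
size 0: {}; under {} J still reaches {D,N,V,W,X} ∋ N.
size 1: {D}, {V}, {W} …(+1); under {D} J still reaches {N,V,W,X} ∋ N.
{V,X}: J⊥N given {V,X} in G with J→· removed — back-door holds.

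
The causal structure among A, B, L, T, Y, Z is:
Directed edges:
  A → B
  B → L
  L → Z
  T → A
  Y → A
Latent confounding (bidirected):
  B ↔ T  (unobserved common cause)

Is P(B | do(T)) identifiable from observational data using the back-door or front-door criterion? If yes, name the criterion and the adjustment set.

desc(T)\{T}={A,B,L,Z}; candidates ⊆ {Y}.
T↔B: latent back-door arc(s) into T.
size 0: {}; under {} T still reaches {B,L,Z} ∋ B.
size 1: {Y}; under {Y} T still reaches {B,L,Z} ∋ B.
T↔B cannot be blocked by any observed set — no back-door set.
{A}: (i) intercepts every directed T→B path; (ii) no back-door T→{A}; (iii) {T} blocks every back-door {A}→B. Front-door holds.
P(B|do(T)) = Σ_{A} P(A|T) Σ_{T'} P(B|A,T')P(T').

P(B|do(T)): frontdoor, adjust for {A}.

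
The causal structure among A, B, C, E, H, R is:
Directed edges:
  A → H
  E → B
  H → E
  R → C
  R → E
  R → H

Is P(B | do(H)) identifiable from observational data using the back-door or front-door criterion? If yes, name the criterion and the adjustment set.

P(B|do(H)): backdoor, adjust for {R}.

desc(H)\{H}={B,E}; candidates ⊆ {A,C,R}.
size 0: {}; under {} H still reaches {A,B,C,E,R} ∋ B.
{R}: H⊥B given {R} in G with H→· removed — back-door holds.
P(B|do(H)) = Σ_{R} P(B|H,R)·P(R).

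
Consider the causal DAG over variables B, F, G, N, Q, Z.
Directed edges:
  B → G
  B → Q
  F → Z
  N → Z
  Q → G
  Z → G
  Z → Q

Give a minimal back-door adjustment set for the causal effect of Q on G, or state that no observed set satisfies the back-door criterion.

desc(Q)\{Q}={G}; candidates ⊆ {B,F,N,Z}.
size 0: {}; under {} Q still reaches {B,F,G,N,Z} ∋ G.
size 1: {B}, {F}, {N} …(+1); under {B} Q still reaches {F,G,N,Z} ∋ G.
{B,Z}: Q⊥G given {B,Z} in G with Q→· removed — back-door holds.

Q→G: minimal back-door set {B, Z}.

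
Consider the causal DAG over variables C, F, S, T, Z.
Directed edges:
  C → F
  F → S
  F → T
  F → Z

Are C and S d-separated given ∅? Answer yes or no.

No — C and S are d-connected given ∅.

Bayes-Ball from C | ∅ reaches {F,S,T,Z}.
S ∈ reach(C|∅) ⇒ C ⊥̸ S | ∅.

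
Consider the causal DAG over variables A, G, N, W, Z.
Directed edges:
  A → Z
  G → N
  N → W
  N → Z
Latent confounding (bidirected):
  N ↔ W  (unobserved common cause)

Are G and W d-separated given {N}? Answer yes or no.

Bayes-Ball from G | {N} reaches {W}.
W ∈ reach(G|{N}) ⇒ G ⊥̸ W | {N}.

No — G and W are d-connected given {N}.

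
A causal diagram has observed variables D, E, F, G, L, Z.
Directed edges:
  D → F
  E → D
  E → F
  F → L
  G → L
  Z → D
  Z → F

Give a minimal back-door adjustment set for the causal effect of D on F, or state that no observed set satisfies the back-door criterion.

D→F: minimal back-door set {E, Z}.

desc(D)\{D}={F,L}; candidates ⊆ {E,G,Z}.
size 0: {}; under {} D still reaches {E,F,L,Z} ∋ F.
size 1: {E}, {G}, {Z}; under {E} D still reaches {F,L,Z} ∋ F.
{E,Z}: D⊥F given {E,Z} in G with D→· removed — back-door holds.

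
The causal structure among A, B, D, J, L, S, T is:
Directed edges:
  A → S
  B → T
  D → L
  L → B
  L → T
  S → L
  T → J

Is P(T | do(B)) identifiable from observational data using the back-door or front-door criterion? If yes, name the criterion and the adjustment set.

desc(B)\{B}={J,T}; candidates ⊆ {A,D,L,S}.
size 0: {}; under {} B still reaches {A,D,J,L,S,T} ∋ T.
{L}: B⊥T given {L} in G with B→· removed — back-door holds.
P(T|do(B)) = Σ_{L} P(T|B,L)·P(L).

P(T|do(B)): backdoor, adjust for {L}.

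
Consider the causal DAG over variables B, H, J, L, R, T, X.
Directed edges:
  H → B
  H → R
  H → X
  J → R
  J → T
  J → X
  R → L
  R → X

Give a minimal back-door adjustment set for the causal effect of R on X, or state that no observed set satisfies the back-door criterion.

desc(R)\{R}={L,X}; candidates ⊆ {B,H,J,T}.
size 0: {}; under {} R still reaches {B,H,J,T,X} ∋ X.
size 1: {B}, {H}, {J} …(+1); under {B} R still reaches {H,J,T,X} ∋ X.
{H,J}: R⊥X given {H,J} in G with R→· removed — back-door holds.

R→X: minimal back-door set {H, J}.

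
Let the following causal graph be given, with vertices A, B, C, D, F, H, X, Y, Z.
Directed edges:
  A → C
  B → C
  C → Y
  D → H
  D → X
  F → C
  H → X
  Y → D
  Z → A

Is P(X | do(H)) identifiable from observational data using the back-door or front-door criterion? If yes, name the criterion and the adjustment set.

desc(H)\{H}={X}; candidates ⊆ {A,B,C,D,F,Y,Z}.
size 0: {}; under {} H still reaches {A,B,C,D,F,X,Y,Z} ∋ X.
{D}: H⊥X given {D} in G with H→· removed — back-door holds.
P(X|do(H)) = Σ_{D} P(X|H,D)·P(D).

P(X|do(H)): backdoor, adjust for {D}.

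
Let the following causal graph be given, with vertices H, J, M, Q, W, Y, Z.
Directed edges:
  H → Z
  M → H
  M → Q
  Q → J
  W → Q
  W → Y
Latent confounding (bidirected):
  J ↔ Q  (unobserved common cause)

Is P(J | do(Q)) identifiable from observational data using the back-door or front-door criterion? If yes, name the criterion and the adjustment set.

desc(Q)\{Q}={J}; candidates ⊆ {H,M,W,Y,Z}.
Q↔J: latent back-door arc(s) into Q.
size 0: {}; under {} Q still reaches {H,J,M,W,Y,Z} ∋ J.
size 1: {H}, {M}, {W} …(+2); under {H} Q still reaches {J,M,W,Y} ∋ J.
size 2: {H,M}, {H,W}, {H,Y} …(+7); under {H,M} Q still reaches {J,W,Y} ∋ J.
Q↔J cannot be blocked by any observed set — no back-door set.
No mediator lies on a directed Q→…→J path.
Neither criterion identifies P(J|do(Q)) in this graph.

P(J|do(Q)): not identifiable (no BD/FD set).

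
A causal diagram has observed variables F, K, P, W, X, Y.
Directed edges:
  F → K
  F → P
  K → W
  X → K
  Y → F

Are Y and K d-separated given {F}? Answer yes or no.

Bayes-Ball from Y | {F} reaches ∅.
K ∉ reach(Y|{F}) ⇒ Y ⊥ K | {F}.

Yes — Y ⊥ K | {F}.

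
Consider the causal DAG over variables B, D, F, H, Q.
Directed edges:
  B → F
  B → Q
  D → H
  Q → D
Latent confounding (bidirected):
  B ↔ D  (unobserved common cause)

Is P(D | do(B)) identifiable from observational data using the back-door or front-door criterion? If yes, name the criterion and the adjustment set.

P(D|do(B)): frontdoor, adjust for {Q}.

desc(B)\{B}={D,F,H,Q}; candidates ⊆ {—}.
B↔D: latent back-door arc(s) into B.
size 0: {}; under {} B still reaches {D,H} ∋ D.
B↔D cannot be blocked by any observed set — no back-door set.
{Q}: (i) intercepts every directed B→D path; (ii) no back-door B→{Q}; (iii) {B} blocks every back-door {Q}→D. Front-door holds.
P(D|do(B)) = Σ_{Q} P(Q|B) Σ_{B'} P(D|Q,B')P(B').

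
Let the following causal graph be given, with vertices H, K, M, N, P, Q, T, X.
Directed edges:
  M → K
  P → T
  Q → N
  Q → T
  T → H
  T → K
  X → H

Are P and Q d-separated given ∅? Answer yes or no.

Yes — P ⊥ Q | ∅.

Bayes-Ball from P | ∅ reaches {H,K,T}.
Q ∉ reach(P|∅) ⇒ P ⊥ Q | ∅.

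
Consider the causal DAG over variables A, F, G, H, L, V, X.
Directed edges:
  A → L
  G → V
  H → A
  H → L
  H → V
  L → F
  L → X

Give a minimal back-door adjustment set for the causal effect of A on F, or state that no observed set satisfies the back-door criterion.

desc(A)\{A}={F,L,X}; candidates ⊆ {G,H,V}.
size 0: {}; under {} A still reaches {F,H,L,V,X} ∋ F.
{H}: A⊥F given {H} in G with A→· removed — back-door holds.

A→F: minimal back-door set {H}.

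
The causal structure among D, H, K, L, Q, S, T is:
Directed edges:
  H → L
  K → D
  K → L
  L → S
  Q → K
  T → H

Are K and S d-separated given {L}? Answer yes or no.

Yes — K ⊥ S | {L}.

Bayes-Ball from K | {L} reaches {D,H,Q,T}.
S ∉ reach(K|{L}) ⇒ K ⊥ S | {L}.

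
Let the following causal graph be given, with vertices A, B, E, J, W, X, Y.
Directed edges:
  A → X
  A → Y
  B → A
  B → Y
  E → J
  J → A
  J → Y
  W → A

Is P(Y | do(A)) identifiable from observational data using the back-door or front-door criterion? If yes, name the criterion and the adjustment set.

desc(A)\{A}={X,Y}; candidates ⊆ {B,E,J,W}.
size 0: {}; under {} A still reaches {B,E,J,W,Y} ∋ Y.
size 1: {B}, {E}, {J} …(+1); under {B} A still reaches {E,J,W,Y} ∋ Y.
{B,J}: A⊥Y given {B,J} in G with A→· removed — back-door holds.
P(Y|do(A)) = Σ_{B,J} P(Y|A,B,J)·P(B,J).

P(Y|do(A)): backdoor, adjust for {B, J}.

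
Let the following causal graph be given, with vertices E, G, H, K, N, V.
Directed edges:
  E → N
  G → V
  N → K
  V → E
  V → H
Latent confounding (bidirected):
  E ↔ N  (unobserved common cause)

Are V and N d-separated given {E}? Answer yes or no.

No — V and N are d-connected given {E}.

Bayes-Ball from V | {E} reaches {G,H,K,N}.
N ∈ reach(V|{E}) ⇒ V ⊥̸ N | {E}.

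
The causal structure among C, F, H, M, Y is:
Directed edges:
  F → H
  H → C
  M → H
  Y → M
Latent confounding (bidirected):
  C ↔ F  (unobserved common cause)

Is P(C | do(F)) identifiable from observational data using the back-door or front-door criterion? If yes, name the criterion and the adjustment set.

P(C|do(F)): frontdoor, adjust for {H}.

desc(F)\{F}={C,H}; candidates ⊆ {M,Y}.
F↔C: latent back-door arc(s) into F.
size 0: {}; under {} F still reaches {C} ∋ C.
size 1: {M}, {Y}; under {M} F still reaches {C} ∋ C.
size 2: {M,Y}; under {M,Y} F still reaches {C} ∋ C.
F↔C cannot be blocked by any observed set — no back-door set.
{H}: (i) intercepts every directed F→C path; (ii) no back-door F→{H}; (iii) {F} blocks every back-door {H}→C. Front-door holds.
P(C|do(F)) = Σ_{H} P(H|F) Σ_{F'} P(C|H,F')P(F').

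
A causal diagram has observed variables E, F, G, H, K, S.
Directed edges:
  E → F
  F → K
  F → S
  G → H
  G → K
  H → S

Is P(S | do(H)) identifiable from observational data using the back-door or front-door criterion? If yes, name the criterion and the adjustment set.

P(S|do(H)): backdoor, adjust for ∅.

desc(H)\{H}={S}; candidates ⊆ {E,F,G,K}.
∅: H⊥S given ∅ in G with H→· removed — back-door holds.
P(S|do(H)) = P(S|H) — no adjustment needed.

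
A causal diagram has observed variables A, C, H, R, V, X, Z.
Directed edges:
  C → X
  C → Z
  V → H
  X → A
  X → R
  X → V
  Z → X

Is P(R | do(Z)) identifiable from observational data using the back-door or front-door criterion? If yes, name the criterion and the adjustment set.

desc(Z)\{Z}={A,H,R,V,X}; candidates ⊆ {C}.
size 0: {}; under {} Z still reaches {A,C,H,R,V,X} ∋ R.
{C}: Z⊥R given {C} in G with Z→· removed — back-door holds.
P(R|do(Z)) = Σ_{C} P(R|Z,C)·P(C).

P(R|do(Z)): backdoor, adjust for {C}.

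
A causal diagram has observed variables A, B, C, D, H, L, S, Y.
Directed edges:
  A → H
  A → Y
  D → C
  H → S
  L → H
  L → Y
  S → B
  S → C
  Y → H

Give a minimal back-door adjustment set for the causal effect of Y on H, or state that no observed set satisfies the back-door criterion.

Y→H: minimal back-door set {A, L}.

desc(Y)\{Y}={B,C,H,S}; candidates ⊆ {A,D,L}.
size 0: {}; under {} Y still reaches {A,B,C,H,L,S} ∋ H.
size 1: {A}, {D}, {L}; under {A} Y still reaches {B,C,H,L,S} ∋ H.
{A,L}: Y⊥H given {A,L} in G with Y→· removed — back-door holds.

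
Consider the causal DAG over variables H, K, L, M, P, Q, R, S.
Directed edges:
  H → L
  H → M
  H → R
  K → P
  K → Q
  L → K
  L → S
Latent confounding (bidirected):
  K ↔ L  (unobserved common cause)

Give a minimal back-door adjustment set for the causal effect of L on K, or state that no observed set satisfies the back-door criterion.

desc(L)\{L}={K,P,Q,S}; candidates ⊆ {H,M,R}.
L↔K: latent back-door arc(s) into L.
size 0: {}; under {} L still reaches {H,K,M,P,Q,R} ∋ K.
size 1: {H}, {M}, {R}; under {H} L still reaches {K,P,Q} ∋ K.
size 2: {H,M}, {H,R}, {M,R}; under {H,M} L still reaches {K,P,Q} ∋ K.
L↔K cannot be blocked by any observed set — no back-door set.

L→K: no observed back-door set.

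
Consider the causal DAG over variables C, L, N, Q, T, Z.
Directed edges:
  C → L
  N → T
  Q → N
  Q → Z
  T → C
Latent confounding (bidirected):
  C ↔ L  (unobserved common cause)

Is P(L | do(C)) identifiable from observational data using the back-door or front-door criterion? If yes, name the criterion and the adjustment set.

desc(C)\{C}={L}; candidates ⊆ {N,Q,T,Z}.
C↔L: latent back-door arc(s) into C.
size 0: {}; under {} C still reaches {L,N,Q,T,Z} ∋ L.
size 1: {N}, {Q}, {T} …(+1); under {N} C still reaches {L,T} ∋ L.
size 2: {N,Q}, {N,T}, {N,Z} …(+3); under {N,Q} C still reaches {L,T} ∋ L.
C↔L cannot be blocked by any observed set — no back-door set.
No mediator lies on a directed C→…→L path.
Neither criterion identifies P(L|do(C)) in this graph.

P(L|do(C)): not identifiable (no BD/FD set).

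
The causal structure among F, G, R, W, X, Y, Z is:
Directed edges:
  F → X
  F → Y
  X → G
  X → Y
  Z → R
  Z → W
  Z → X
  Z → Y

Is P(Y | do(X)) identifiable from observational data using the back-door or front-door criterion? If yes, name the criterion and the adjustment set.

P(Y|do(X)): backdoor, adjust for {F, Z}.

desc(X)\{X}={G,Y}; candidates ⊆ {F,R,W,Z}.
size 0: {}; under {} X still reaches {F,R,W,Y,Z} ∋ Y.
size 1: {F}, {R}, {W} …(+1); under {F} X still reaches {R,W,Y,Z} ∋ Y.
{F,Z}: X⊥Y given {F,Z} in G with X→· removed — back-door holds.
P(Y|do(X)) = Σ_{F,Z} P(Y|X,F,Z)·P(F,Z).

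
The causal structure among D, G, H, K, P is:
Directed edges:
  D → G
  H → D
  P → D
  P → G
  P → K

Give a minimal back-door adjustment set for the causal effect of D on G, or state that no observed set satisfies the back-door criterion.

D→G: minimal back-door set {P}.

desc(D)\{D}={G}; candidates ⊆ {H,K,P}.
size 0: {}; under {} D still reaches {G,H,K,P} ∋ G.
{P}: D⊥G given {P} in G with D→· removed — back-door holds.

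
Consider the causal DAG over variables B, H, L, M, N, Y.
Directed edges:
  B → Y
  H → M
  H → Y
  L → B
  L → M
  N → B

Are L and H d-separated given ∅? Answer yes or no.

Yes — L ⊥ H | ∅.

Bayes-Ball from L | ∅ reaches {B,M,Y}.
H ∉ reach(L|∅) ⇒ L ⊥ H | ∅.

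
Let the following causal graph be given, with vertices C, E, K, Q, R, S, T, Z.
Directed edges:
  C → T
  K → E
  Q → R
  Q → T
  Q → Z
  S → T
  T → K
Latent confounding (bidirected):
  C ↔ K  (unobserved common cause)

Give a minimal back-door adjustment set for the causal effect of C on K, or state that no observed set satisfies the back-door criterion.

desc(C)\{C}={E,K,T}; candidates ⊆ {Q,R,S,Z}.
C↔K: latent back-door arc(s) into C.
size 0: {}; under {} C still reaches {E,K} ∋ K.
size 1: {Q}, {R}, {S} …(+1); under {Q} C still reaches {E,K} ∋ K.
size 2: {Q,R}, {Q,S}, {Q,Z} …(+3); under {Q,R} C still reaches {E,K} ∋ K.
C↔K cannot be blocked by any observed set — no back-door set.

C→K: no observed back-door set.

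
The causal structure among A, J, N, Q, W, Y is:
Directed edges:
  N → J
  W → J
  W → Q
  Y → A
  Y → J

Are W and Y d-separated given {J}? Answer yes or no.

No — W and Y are d-connected given {J}.

Bayes-Ball from W | {J} reaches {A,N,Q,Y}.
Y ∈ reach(W|{J}) ⇒ W ⊥̸ Y | {J}.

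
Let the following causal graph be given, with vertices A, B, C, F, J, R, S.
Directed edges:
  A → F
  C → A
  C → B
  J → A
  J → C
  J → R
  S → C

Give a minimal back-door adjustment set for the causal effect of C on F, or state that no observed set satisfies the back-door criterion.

desc(C)\{C}={A,B,F}; candidates ⊆ {J,R,S}.
size 0: {}; under {} C still reaches {A,F,J,R,S} ∋ F.
{J}: C⊥F given {J} in G with C→· removed — back-door holds.

C→F: minimal back-door set {J}.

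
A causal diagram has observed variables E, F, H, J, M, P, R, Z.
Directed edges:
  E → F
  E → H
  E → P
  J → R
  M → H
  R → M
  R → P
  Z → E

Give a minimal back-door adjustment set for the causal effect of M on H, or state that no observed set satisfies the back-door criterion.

desc(M)\{M}={H}; candidates ⊆ {E,F,J,P,R,Z}.
∅: M⊥H given ∅ in G with M→· removed — back-door holds.

M→H: minimal back-door set ∅.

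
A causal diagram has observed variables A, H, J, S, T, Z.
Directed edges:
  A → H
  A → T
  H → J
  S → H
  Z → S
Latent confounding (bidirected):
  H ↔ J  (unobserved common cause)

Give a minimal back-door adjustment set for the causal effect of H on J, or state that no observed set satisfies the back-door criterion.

H→J: no observed back-door set.

desc(H)\{H}={J}; candidates ⊆ {A,S,T,Z}.
H↔J: latent back-door arc(s) into H.
size 0: {}; under {} H still reaches {A,J,S,T,Z} ∋ J.
size 1: {A}, {S}, {T} …(+1); under {A} H still reaches {J,S,Z} ∋ J.
size 2: {A,S}, {A,T}, {A,Z} …(+3); under {A,S} H still reaches {J} ∋ J.
H↔J cannot be blocked by any observed set — no back-door set.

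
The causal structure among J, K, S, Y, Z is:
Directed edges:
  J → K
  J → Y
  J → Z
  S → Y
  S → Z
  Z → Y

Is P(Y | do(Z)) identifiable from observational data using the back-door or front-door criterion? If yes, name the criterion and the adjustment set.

P(Y|do(Z)): backdoor, adjust for {J, S}.

desc(Z)\{Z}={Y}; candidates ⊆ {J,K,S}.
size 0: {}; under {} Z still reaches {J,K,S,Y} ∋ Y.
size 1: {J}, {K}, {S}; under {J} Z still reaches {S,Y} ∋ Y.
{J,S}: Z⊥Y given {J,S} in G with Z→· removed — back-door holds.
P(Y|do(Z)) = Σ_{J,S} P(Y|Z,J,S)·P(J,S).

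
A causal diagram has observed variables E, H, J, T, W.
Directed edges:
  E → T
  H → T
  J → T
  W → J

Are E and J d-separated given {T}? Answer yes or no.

No — E and J are d-connected given {T}.

Bayes-Ball from E | {T} reaches {H,J,W}.
J ∈ reach(E|{T}) ⇒ E ⊥̸ J | {T}.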